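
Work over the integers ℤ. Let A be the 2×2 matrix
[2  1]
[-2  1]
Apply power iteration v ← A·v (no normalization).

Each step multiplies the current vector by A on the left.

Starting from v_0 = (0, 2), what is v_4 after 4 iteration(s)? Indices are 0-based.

v_4 = (6, -34)

v_0 = (0, 2).
v_1 = A·v_0 = (2, 2).
v_2 = A·v_1 = (6, -2).
v_3 = A·v_2 = (10, -14).
v_4 = A·v_3 = (6, -34).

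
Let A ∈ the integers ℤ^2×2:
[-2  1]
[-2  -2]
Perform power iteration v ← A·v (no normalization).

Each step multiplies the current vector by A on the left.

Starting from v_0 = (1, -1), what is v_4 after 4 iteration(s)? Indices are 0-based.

v_0 = (1, -1).
v_1 = A·v_0 = (-3, 0).
v_2 = A·v_1 = (6, 6).
v_3 = A·v_2 = (-6, -24).
v_4 = A·v_3 = (-12, 60).

v_4 = (-12, 60)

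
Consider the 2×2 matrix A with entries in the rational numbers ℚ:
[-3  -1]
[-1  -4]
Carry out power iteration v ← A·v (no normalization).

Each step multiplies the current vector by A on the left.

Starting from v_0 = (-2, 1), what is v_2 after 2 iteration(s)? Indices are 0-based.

v_2 = (-13, 3)

v_0 = (-2, 1).
v_1 = A·v_0 = (5, -2).
v_2 = A·v_1 = (-13, 3).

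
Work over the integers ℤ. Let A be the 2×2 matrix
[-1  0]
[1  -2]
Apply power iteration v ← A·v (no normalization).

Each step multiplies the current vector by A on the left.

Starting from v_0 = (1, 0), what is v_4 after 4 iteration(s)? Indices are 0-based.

v_4 = (1, -15)

v_0 = (1, 0).
v_1 = A·v_0 = (-1, 1).
v_2 = A·v_1 = (1, -3).
v_3 = A·v_2 = (-1, 7).
v_4 = A·v_3 = (1, -15).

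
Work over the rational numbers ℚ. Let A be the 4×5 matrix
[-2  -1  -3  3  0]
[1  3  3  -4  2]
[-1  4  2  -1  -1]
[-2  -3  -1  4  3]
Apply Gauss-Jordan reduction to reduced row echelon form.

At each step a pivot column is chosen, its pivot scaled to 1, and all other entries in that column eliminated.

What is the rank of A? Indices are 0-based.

pivot(0,0)=-2: scale R0 → (1, 1/2, 3/2, -3/2, 0)
  clear (1,0): R1 −= (1)R0 → (0, 5/2, 3/2, -5/2, 2)
  clear (2,0): R2 −= (-1)R0 → (0, 9/2, 7/2, -5/2, -1)
  clear (3,0): R3 −= (-2)R0 → (0, -2, 2, 1, 3)
pivot(1,1)=5/2: scale R1 → (0, 1, 3/5, -1, 4/5)
  clear (0,1): R0 −= (1/2)R1 → (1, 0, 6/5, -1, -2/5)
  clear (2,1): R2 −= (9/2)R1 → (0, 0, 4/5, 2, -23/5)
  clear (3,1): R3 −= (-2)R1 → (0, 0, 16/5, -1, 23/5)
pivot(2,2)=4/5: scale R2 → (0, 0, 1, 5/2, -23/4)
  clear (0,2): R0 −= (6/5)R2 → (1, 0, 0, -4, 13/2)
  clear (1,2): R1 −= (3/5)R2 → (0, 1, 0, -5/2, 17/4)
  clear (3,2): R3 −= (16/5)R2 → (0, 0, 0, -9, 23)
pivot(3,3)=-9: scale R3 → (0, 0, 0, 1, -23/9)
  clear (0,3): R0 −= (-4)R3 → (1, 0, 0, 0, -67/18)
  clear (1,3): R1 −= (-5/2)R3 → (0, 1, 0, 0, -77/36)
  clear (2,3): R2 −= (5/2)R3 → (0, 0, 1, 0, 23/36)

rank = 4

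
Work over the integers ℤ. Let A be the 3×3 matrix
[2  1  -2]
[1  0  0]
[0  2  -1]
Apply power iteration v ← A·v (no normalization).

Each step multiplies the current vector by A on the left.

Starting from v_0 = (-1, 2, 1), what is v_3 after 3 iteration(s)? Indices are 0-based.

v_3 = (-14, -11, 1)

v_0 = (-1, 2, 1).
v_1 = A·v_0 = (-2, -1, 3).
v_2 = A·v_1 = (-11, -2, -5).
v_3 = A·v_2 = (-14, -11, 1).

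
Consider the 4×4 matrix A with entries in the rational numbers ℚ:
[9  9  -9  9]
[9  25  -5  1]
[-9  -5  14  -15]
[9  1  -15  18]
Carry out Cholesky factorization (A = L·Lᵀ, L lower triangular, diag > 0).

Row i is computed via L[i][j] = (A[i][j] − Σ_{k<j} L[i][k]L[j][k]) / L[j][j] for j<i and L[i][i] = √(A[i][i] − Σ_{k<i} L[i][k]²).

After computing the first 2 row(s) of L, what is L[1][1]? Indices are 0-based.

Step 1: L[0][0] = √(9) = 3.
  L[1][0] = (9) / L[0][0] = 3.
Step 2: L[1][1] = √(16) = 4.

L[1][1] = 4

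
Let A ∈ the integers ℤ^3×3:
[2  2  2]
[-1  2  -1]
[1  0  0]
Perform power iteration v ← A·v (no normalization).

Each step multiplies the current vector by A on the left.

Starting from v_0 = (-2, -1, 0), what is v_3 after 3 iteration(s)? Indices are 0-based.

v_3 = (-28, 38, -16)

v_0 = (-2, -1, 0).
v_1 = A·v_0 = (-6, 0, -2).
v_2 = A·v_1 = (-16, 8, -6).
v_3 = A·v_2 = (-28, 38, -16).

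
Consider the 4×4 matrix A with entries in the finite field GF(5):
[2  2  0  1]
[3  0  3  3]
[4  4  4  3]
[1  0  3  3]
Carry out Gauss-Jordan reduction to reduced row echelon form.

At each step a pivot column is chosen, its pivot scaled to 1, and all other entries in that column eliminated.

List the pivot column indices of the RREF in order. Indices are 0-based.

step 1: normalize row 0 (÷2) = (1, 1, 0, 3)
  row 1: subtract 3×row0 = (0, 2, 3, 4)
  row 2: subtract 4×row0 = (0, 0, 4, 1)
  row 3: subtract 1×row0 = (0, 4, 3, 0)
step 2: normalize row 1 (÷2) = (0, 1, 4, 2)
  row 0: subtract 1×row1 = (1, 0, 1, 1)
  row 3: subtract 4×row1 = (0, 0, 2, 2)
step 3: normalize row 2 (÷4) = (0, 0, 1, 4)
  row 0: subtract 1×row2 = (1, 0, 0, 2)
  row 1: subtract 4×row2 = (0, 1, 0, 1)
  row 3: subtract 2×row2 = (0, 0, 0, 4)
step 4: normalize row 3 (÷4) = (0, 0, 0, 1)
  row 0: subtract 2×row3 = (1, 0, 0, 0)
  row 1: subtract 1×row3 = (0, 1, 0, 0)
  row 2: subtract 4×row3 = (0, 0, 1, 0)

pivot columns: 0, 1, 2, 3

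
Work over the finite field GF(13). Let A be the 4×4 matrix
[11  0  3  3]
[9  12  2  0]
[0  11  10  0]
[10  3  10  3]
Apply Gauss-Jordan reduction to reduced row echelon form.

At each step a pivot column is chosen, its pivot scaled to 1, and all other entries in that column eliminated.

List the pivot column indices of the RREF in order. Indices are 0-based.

pivot columns: 0, 1, 2

pivot(0,0)=11: scale R0 → (1, 0, 5, 5)
  clear (1,0): R1 −= (9)R0 → (0, 12, 9, 7)
  clear (3,0): R3 −= (10)R0 → (0, 3, 12, 5)
pivot(1,1)=12: scale R1 → (0, 1, 4, 6)
  clear (2,1): R2 −= (11)R1 → (0, 0, 5, 12)
  clear (3,1): R3 −= (3)R1 → (0, 0, 0, 0)
pivot(2,2)=5: scale R2 → (0, 0, 1, 5)
  clear (0,2): R0 −= (5)R2 → (1, 0, 0, 6)
  clear (1,2): R1 −= (4)R2 → (0, 1, 0, 12)
col 3: no nonzero at/below row 3; advance.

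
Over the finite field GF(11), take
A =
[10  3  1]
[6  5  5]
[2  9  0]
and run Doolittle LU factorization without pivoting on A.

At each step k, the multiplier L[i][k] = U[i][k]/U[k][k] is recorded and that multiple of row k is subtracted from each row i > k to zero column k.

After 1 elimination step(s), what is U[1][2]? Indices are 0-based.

[col 0] pivot 10
  R1 -= 5*R0 → (0, 1, 0)  (L[1][0] := 5)
  R2 -= 9*R0 → (0, 4, 2)  (L[2][0] := 9)

U[1][2] = 0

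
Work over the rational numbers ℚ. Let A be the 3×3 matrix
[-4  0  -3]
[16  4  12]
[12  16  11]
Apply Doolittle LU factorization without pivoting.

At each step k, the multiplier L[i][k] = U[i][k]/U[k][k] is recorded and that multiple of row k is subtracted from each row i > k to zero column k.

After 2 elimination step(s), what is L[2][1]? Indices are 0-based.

k=0: U[0][0]=-4
  eliminate (1,0): mult=-4, new row 1: (0, 4, 0); set L[1][0]=-4
  eliminate (2,0): mult=-3, new row 2: (0, 16, 2); set L[2][0]=-3
k=1: U[1][1]=4
  eliminate (2,1): mult=4, new row 2: (0, 0, 2); set L[2][1]=4

L[2][1] = 4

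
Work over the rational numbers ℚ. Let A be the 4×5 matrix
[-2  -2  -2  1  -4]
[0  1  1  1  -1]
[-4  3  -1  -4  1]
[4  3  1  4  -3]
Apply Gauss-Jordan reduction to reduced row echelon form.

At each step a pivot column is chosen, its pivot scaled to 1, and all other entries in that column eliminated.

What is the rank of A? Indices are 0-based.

step 1: normalize row 0 (÷-2) = (1, 1, 1, -1/2, 2)
  row 2: subtract -4×row0 = (0, 7, 3, -6, 9)
  row 3: subtract 4×row0 = (0, -1, -3, 6, -11)
step 2: normalize row 1 (÷1) = (0, 1, 1, 1, -1)
  row 0: subtract 1×row1 = (1, 0, 0, -3/2, 3)
  row 2: subtract 7×row1 = (0, 0, -4, -13, 16)
  row 3: subtract -1×row1 = (0, 0, -2, 7, -12)
step 3: normalize row 2 (÷-4) = (0, 0, 1, 13/4, -4)
  row 1: subtract 1×row2 = (0, 1, 0, -9/4, 3)
  row 3: subtract -2×row2 = (0, 0, 0, 27/2, -20)
step 4: normalize row 3 (÷27/2) = (0, 0, 0, 1, -40/27)
  row 0: subtract -3/2×row3 = (1, 0, 0, 0, 7/9)
  row 1: subtract -9/4×row3 = (0, 1, 0, 0, -1/3)
  row 2: subtract 13/4×row3 = (0, 0, 1, 0, 22/27)

rank = 4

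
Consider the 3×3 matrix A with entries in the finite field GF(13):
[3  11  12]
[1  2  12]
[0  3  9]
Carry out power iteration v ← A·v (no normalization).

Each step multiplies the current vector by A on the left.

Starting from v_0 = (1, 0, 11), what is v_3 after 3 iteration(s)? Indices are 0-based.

v_0 = (1, 0, 11).
v_1 = A·v_0 = (5, 3, 8).
v_2 = A·v_1 = (1, 3, 3).
v_3 = A·v_2 = (7, 4, 10).

v_3 = (7, 4, 10)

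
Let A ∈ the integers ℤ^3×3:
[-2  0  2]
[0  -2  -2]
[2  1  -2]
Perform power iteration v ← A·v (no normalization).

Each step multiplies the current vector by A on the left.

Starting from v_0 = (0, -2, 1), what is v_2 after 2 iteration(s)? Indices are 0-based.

v_0 = (0, -2, 1).
v_1 = A·v_0 = (2, 2, -4).
v_2 = A·v_1 = (-12, 4, 14).

v_2 = (-12, 4, 14)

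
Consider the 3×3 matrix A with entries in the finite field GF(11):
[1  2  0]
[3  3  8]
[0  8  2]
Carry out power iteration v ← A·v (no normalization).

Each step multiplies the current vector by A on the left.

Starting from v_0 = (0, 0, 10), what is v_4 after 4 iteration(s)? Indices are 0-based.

v_0 = (0, 0, 10).
v_1 = A·v_0 = (0, 3, 9).
v_2 = A·v_1 = (6, 4, 9).
v_3 = A·v_2 = (3, 3, 6).
v_4 = A·v_3 = (9, 0, 3).

v_4 = (9, 0, 3)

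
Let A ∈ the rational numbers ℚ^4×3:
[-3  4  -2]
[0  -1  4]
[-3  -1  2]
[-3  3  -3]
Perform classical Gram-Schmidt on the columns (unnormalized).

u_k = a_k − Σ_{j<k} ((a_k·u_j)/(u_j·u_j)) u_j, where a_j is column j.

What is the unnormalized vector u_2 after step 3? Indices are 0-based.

Step 1: u_0 = a_0 = (-3, 0, -3, -3).
Step 2: u_1 = a_1 − (-2/3)·u_0 = (2, -1, -3, 1).
Step 3: u_2 = a_2 − (1/3)·u_0 − (-17/15)·u_1 = (19/15, 43/15, -2/5, -13/15).

u_2 = (19/15, 43/15, -2/5, -13/15)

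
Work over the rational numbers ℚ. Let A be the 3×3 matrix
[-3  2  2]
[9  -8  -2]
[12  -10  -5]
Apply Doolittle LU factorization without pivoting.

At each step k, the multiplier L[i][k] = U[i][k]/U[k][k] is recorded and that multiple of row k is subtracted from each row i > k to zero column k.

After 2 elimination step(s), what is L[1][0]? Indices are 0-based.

L[1][0] = -3

k=0: U[0][0]=-3
  eliminate (1,0): mult=-3, new row 1: (0, -2, 4); set L[1][0]=-3
  eliminate (2,0): mult=-4, new row 2: (0, -2, 3); set L[2][0]=-4
k=1: U[1][1]=-2
  eliminate (2,1): mult=1, new row 2: (0, 0, -1); set L[2][1]=1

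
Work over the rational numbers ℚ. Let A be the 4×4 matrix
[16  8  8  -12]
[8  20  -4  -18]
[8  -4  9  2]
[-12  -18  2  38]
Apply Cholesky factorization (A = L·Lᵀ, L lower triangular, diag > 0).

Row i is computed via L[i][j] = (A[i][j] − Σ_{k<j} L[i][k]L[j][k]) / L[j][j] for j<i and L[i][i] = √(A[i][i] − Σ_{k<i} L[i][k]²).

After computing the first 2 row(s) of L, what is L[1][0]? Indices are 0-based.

Step 1: L[0][0] = √(16) = 4.
  L[1][0] = (8) / L[0][0] = 2.
Step 2: L[1][1] = √(16) = 4.

L[1][0] = 2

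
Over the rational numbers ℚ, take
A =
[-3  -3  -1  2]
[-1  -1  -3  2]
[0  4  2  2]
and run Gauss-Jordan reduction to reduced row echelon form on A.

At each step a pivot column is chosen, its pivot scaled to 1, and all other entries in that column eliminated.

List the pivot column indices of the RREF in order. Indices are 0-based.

pivot columns: 0, 1, 2

pivot(0,0)=-3: scale R0 → (1, 1, 1/3, -2/3)
  clear (1,0): R1 −= (-1)R0 → (0, 0, -8/3, 4/3)
pivot(1,1): swap R1↔R2
pivot(1,1)=4: scale R1 → (0, 1, 1/2, 1/2)
  clear (0,1): R0 −= (1)R1 → (1, 0, -1/6, -7/6)
pivot(2,2)=-8/3: scale R2 → (0, 0, 1, -1/2)
  clear (0,2): R0 −= (-1/6)R2 → (1, 0, 0, -5/4)
  clear (1,2): R1 −= (1/2)R2 → (0, 1, 0, 3/4)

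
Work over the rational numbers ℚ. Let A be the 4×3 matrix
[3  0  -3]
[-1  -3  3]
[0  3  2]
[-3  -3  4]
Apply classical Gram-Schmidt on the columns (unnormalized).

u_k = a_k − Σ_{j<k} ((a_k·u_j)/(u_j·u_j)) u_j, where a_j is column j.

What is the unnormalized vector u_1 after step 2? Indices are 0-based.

Step 1: u_0 = a_0 = (3, -1, 0, -3).
Step 2: u_1 = a_1 − (12/19)·u_0 = (-36/19, -45/19, 3, -21/19).

u_1 = (-36/19, -45/19, 3, -21/19)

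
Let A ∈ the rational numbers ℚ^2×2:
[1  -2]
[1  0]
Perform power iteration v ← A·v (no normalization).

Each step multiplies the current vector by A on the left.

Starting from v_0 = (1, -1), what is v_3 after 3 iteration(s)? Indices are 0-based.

v_3 = (-5, 1)

v_0 = (1, -1).
v_1 = A·v_0 = (3, 1).
v_2 = A·v_1 = (1, 3).
v_3 = A·v_2 = (-5, 1).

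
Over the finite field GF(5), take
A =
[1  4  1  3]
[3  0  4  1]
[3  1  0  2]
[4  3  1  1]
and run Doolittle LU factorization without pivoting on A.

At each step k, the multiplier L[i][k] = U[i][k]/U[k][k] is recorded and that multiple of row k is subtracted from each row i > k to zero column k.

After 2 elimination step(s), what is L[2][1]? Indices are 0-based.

[col 0] pivot 1
  R1 -= 3*R0 → (0, 3, 1, 2)  (L[1][0] := 3)
  R2 -= 3*R0 → (0, 4, 2, 3)  (L[2][0] := 3)
  R3 -= 4*R0 → (0, 2, 2, 4)  (L[3][0] := 4)
[col 1] pivot 3
  R2 -= 3*R1 → (0, 0, 4, 2)  (L[2][1] := 3)
  R3 -= 4*R1 → (0, 0, 3, 1)  (L[3][1] := 4)

L[2][1] = 3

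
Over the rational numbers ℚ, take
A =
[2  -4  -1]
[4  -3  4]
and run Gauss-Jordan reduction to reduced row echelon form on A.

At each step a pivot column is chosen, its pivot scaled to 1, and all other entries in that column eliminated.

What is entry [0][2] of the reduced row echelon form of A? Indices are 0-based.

[1] R0 /= 2  ⇒  (1, -2, -1/2)
     R1 -= 4·R0  ⇒  (0, 5, 6)
[2] R1 /= 5  ⇒  (0, 1, 6/5)
     R0 -= -2·R1  ⇒  (1, 0, 19/10)

M[0][2] = 19/10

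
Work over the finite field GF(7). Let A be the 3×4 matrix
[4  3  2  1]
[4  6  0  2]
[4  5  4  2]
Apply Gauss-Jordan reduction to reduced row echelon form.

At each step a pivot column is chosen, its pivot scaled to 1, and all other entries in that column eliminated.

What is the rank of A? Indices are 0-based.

step 1: normalize row 0 (÷4) = (1, 6, 4, 2)
  row 1: subtract 4×row0 = (0, 3, 5, 1)
  row 2: subtract 4×row0 = (0, 2, 2, 1)
step 2: normalize row 1 (÷3) = (0, 1, 4, 5)
  row 0: subtract 6×row1 = (1, 0, 1, 0)
  row 2: subtract 2×row1 = (0, 0, 1, 5)
step 3: normalize row 2 (÷1) = (0, 0, 1, 5)
  row 0: subtract 1×row2 = (1, 0, 0, 2)
  row 1: subtract 4×row2 = (0, 1, 0, 6)

rank = 3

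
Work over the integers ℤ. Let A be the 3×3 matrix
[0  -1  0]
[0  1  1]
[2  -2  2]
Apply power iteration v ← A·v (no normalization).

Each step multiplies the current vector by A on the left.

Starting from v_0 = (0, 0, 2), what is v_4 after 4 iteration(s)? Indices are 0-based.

v_0 = (0, 0, 2).
v_1 = A·v_0 = (0, 2, 4).
v_2 = A·v_1 = (-2, 6, 4).
v_3 = A·v_2 = (-6, 10, -8).
v_4 = A·v_3 = (-10, 2, -48).

v_4 = (-10, 2, -48)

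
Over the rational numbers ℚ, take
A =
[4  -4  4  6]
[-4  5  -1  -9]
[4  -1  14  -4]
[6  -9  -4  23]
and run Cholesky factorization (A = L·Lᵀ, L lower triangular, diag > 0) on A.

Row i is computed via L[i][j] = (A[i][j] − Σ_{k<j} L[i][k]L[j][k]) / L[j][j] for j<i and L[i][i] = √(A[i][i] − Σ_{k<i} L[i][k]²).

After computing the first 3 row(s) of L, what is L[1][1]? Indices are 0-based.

Step 1: L[0][0] = √(4) = 2.
  L[1][0] = (-4) / L[0][0] = -2.
Step 2: L[1][1] = √(1) = 1.
  L[2][0] = (4) / L[0][0] = 2.
  L[2][1] = (3) / L[1][1] = 3.
Step 3: L[2][2] = √(1) = 1.

L[1][1] = 1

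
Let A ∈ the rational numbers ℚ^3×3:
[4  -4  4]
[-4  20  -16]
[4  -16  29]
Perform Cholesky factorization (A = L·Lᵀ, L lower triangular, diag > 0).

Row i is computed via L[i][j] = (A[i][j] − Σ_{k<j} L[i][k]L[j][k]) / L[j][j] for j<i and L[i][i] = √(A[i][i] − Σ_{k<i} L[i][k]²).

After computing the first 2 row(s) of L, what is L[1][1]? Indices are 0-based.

L[1][1] = 4

Step 1: L[0][0] = √(4) = 2.
  L[1][0] = (-4) / L[0][0] = -2.
Step 2: L[1][1] = √(16) = 4.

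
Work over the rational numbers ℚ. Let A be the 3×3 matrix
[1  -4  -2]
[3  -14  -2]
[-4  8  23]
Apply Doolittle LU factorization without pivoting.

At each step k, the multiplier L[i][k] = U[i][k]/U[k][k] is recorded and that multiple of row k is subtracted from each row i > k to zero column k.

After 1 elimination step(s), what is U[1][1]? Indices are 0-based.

U[1][1] = -2

Step 1: pivot at (0,0) is 1.
  row1 ← row1 − (3)·row0  ⇒  L[1][0]=3, U row1=(0, -2, 4)
  row2 ← row2 − (-4)·row0  ⇒  L[2][0]=-4, U row2=(0, -8, 15)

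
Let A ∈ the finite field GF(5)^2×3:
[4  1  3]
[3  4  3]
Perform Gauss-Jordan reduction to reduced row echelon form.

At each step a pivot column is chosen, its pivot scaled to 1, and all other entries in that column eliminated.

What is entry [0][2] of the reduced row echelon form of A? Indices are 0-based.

M[0][2] = 3

step 1: normalize row 0 (÷4) = (1, 4, 2)
  row 1: subtract 3×row0 = (0, 2, 2)
step 2: normalize row 1 (÷2) = (0, 1, 1)
  row 0: subtract 4×row1 = (1, 0, 3)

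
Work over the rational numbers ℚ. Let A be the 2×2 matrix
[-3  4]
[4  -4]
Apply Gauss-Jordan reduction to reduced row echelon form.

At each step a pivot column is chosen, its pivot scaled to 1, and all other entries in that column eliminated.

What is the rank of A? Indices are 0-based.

rank = 2

step 1: normalize row 0 (÷-3) = (1, -4/3)
  row 1: subtract 4×row0 = (0, 4/3)
step 2: normalize row 1 (÷4/3) = (0, 1)
  row 0: subtract -4/3×row1 = (1, 0)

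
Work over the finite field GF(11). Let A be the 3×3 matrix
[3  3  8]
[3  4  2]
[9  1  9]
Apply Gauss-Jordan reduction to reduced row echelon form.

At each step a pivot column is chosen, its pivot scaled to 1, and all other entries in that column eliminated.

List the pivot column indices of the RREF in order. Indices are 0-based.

pivot columns: 0, 1, 2

step 1: normalize row 0 (÷3) = (1, 1, 10)
  row 1: subtract 3×row0 = (0, 1, 5)
  row 2: subtract 9×row0 = (0, 3, 7)
step 2: normalize row 1 (÷1) = (0, 1, 5)
  row 0: subtract 1×row1 = (1, 0, 5)
  row 2: subtract 3×row1 = (0, 0, 3)
step 3: normalize row 2 (÷3) = (0, 0, 1)
  row 0: subtract 5×row2 = (1, 0, 0)
  row 1: subtract 5×row2 = (0, 1, 0)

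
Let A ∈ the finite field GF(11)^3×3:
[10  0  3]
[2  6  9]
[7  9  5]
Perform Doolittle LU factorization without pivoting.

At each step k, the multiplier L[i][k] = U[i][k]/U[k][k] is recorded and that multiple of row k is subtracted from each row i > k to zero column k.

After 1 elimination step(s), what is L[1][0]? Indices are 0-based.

Step 1: pivot at (0,0) is 10.
  row1 ← row1 − (9)·row0  ⇒  L[1][0]=9, U row1=(0, 6, 4)
  row2 ← row2 − (4)·row0  ⇒  L[2][0]=4, U row2=(0, 9, 4)

L[1][0] = 9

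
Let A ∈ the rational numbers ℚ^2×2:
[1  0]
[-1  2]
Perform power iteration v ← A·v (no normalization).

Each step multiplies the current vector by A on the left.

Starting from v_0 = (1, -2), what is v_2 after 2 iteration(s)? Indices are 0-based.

v_2 = (1, -11)

v_0 = (1, -2).
v_1 = A·v_0 = (1, -5).
v_2 = A·v_1 = (1, -11).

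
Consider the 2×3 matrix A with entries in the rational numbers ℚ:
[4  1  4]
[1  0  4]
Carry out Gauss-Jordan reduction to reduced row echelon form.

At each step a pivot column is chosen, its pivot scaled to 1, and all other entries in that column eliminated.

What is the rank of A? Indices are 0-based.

step 1: normalize row 0 (÷4) = (1, 1/4, 1)
  row 1: subtract 1×row0 = (0, -1/4, 3)
step 2: normalize row 1 (÷-1/4) = (0, 1, -12)
  row 0: subtract 1/4×row1 = (1, 0, 4)

rank = 2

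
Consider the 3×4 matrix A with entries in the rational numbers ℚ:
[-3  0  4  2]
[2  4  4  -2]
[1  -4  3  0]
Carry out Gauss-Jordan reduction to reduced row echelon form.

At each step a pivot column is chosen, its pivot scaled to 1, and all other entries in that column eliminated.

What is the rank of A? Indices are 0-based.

rank = 3

pivot(0,0)=-3: scale R0 → (1, 0, -4/3, -2/3)
  clear (1,0): R1 −= (2)R0 → (0, 4, 20/3, -2/3)
  clear (2,0): R2 −= (1)R0 → (0, -4, 13/3, 2/3)
pivot(1,1)=4: scale R1 → (0, 1, 5/3, -1/6)
  clear (2,1): R2 −= (-4)R1 → (0, 0, 11, 0)
pivot(2,2)=11: scale R2 → (0, 0, 1, 0)
  clear (0,2): R0 −= (-4/3)R2 → (1, 0, 0, -2/3)
  clear (1,2): R1 −= (5/3)R2 → (0, 1, 0, -1/6)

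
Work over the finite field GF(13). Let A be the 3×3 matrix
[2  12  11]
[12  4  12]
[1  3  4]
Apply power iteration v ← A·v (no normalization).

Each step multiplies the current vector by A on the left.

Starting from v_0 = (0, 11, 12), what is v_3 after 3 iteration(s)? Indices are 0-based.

v_0 = (0, 11, 12).
v_1 = A·v_0 = (4, 6, 3).
v_2 = A·v_1 = (9, 4, 8).
v_3 = A·v_2 = (11, 12, 1).

v_3 = (11, 12, 1)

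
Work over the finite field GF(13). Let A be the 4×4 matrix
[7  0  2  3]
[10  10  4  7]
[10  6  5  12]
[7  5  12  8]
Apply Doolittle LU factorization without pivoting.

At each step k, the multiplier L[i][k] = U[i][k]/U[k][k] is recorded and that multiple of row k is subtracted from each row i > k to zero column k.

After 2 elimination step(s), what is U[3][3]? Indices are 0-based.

[col 0] pivot 7
  R1 -= 7*R0 → (0, 10, 3, 12)  (L[1][0] := 7)
  R2 -= 7*R0 → (0, 6, 4, 4)  (L[2][0] := 7)
  R3 -= 1*R0 → (0, 5, 10, 5)  (L[3][0] := 1)
[col 1] pivot 10
  R2 -= 11*R1 → (0, 0, 10, 2)  (L[2][1] := 11)
  R3 -= 7*R1 → (0, 0, 2, 12)  (L[3][1] := 7)

U[3][3] = 12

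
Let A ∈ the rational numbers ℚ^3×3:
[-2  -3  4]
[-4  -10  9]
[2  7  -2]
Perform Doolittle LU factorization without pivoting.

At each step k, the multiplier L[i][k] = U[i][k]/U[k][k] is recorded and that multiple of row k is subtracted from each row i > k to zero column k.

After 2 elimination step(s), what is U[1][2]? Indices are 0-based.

k=0: U[0][0]=-2
  eliminate (1,0): mult=2, new row 1: (0, -4, 1); set L[1][0]=2
  eliminate (2,0): mult=-1, new row 2: (0, 4, 2); set L[2][0]=-1
k=1: U[1][1]=-4
  eliminate (2,1): mult=-1, new row 2: (0, 0, 3); set L[2][1]=-1

U[1][2] = 1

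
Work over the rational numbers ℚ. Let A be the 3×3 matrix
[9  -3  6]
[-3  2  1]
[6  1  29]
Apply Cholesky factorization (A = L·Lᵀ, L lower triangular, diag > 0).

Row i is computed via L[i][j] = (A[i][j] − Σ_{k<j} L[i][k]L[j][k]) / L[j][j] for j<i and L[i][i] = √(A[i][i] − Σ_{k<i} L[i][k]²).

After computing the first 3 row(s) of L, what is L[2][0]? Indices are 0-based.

Step 1: L[0][0] = √(9) = 3.
  L[1][0] = (-3) / L[0][0] = -1.
Step 2: L[1][1] = √(1) = 1.
  L[2][0] = (6) / L[0][0] = 2.
  L[2][1] = (3) / L[1][1] = 3.
Step 3: L[2][2] = √(16) = 4.

L[2][0] = 2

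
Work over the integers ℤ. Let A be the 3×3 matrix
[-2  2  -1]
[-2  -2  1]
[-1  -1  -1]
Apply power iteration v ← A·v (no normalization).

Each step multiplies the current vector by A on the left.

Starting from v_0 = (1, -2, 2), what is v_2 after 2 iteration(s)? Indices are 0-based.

v_0 = (1, -2, 2).
v_1 = A·v_0 = (-8, 4, -1).
v_2 = A·v_1 = (25, 7, 5).

v_2 = (25, 7, 5)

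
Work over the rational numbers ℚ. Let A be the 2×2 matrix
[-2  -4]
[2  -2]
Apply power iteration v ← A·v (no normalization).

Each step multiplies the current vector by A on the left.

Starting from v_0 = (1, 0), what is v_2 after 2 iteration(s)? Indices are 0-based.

v_0 = (1, 0).
v_1 = A·v_0 = (-2, 2).
v_2 = A·v_1 = (-4, -8).

v_2 = (-4, -8)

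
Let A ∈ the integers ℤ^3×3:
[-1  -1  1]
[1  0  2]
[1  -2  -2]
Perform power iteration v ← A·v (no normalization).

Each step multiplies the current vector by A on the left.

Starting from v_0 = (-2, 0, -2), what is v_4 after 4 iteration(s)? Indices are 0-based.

v_0 = (-2, 0, -2).
v_1 = A·v_0 = (0, -6, 2).
v_2 = A·v_1 = (8, 4, 8).
v_3 = A·v_2 = (-4, 24, -16).
v_4 = A·v_3 = (-36, -36, -20).

v_4 = (-36, -36, -20)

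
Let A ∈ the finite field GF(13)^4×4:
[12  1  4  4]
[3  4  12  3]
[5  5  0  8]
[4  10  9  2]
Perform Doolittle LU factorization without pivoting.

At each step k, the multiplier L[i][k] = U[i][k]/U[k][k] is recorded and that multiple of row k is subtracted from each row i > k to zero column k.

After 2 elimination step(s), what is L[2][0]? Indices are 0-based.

L[2][0] = 8

k=0: U[0][0]=12
  eliminate (1,0): mult=10, new row 1: (0, 7, 11, 2); set L[1][0]=10
  eliminate (2,0): mult=8, new row 2: (0, 10, 7, 2); set L[2][0]=8
  eliminate (3,0): mult=9, new row 3: (0, 1, 12, 5); set L[3][0]=9
k=1: U[1][1]=7
  eliminate (2,1): mult=7, new row 2: (0, 0, 8, 1); set L[2][1]=7
  eliminate (3,1): mult=2, new row 3: (0, 0, 3, 1); set L[3][1]=2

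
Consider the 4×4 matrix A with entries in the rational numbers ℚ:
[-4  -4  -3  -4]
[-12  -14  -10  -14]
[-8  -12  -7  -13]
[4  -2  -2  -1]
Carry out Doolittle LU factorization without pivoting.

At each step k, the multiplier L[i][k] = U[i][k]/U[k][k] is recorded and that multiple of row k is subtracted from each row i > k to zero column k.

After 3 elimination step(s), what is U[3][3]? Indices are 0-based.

U[3][3] = -1

[col 0] pivot -4
  R1 -= 3*R0 → (0, -2, -1, -2)  (L[1][0] := 3)
  R2 -= 2*R0 → (0, -4, -1, -5)  (L[2][0] := 2)
  R3 -= -1*R0 → (0, -6, -5, -5)  (L[3][0] := -1)
[col 1] pivot -2
  R2 -= 2*R1 → (0, 0, 1, -1)  (L[2][1] := 2)
  R3 -= 3*R1 → (0, 0, -2, 1)  (L[3][1] := 3)
[col 2] pivot 1
  R3 -= -2*R2 → (0, 0, 0, -1)  (L[3][2] := -2)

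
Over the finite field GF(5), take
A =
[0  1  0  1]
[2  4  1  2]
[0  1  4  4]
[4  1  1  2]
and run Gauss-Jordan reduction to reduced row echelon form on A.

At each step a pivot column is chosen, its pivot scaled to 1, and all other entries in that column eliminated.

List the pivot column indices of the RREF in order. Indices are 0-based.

[1] R0 <-> R1
[1] R0 /= 2  ⇒  (1, 2, 3, 1)
     R3 -= 4·R0  ⇒  (0, 3, 4, 3)
[2] R1 /= 1  ⇒  (0, 1, 0, 1)
     R0 -= 2·R1  ⇒  (1, 0, 3, 4)
     R2 -= 1·R1  ⇒  (0, 0, 4, 3)
     R3 -= 3·R1  ⇒  (0, 0, 4, 0)
[3] R2 /= 4  ⇒  (0, 0, 1, 2)
     R0 -= 3·R2  ⇒  (1, 0, 0, 3)
     R3 -= 4·R2  ⇒  (0, 0, 0, 2)
[4] R3 /= 2  ⇒  (0, 0, 0, 1)
     R0 -= 3·R3  ⇒  (1, 0, 0, 0)
     R1 -= 1·R3  ⇒  (0, 1, 0, 0)
     R2 -= 2·R3  ⇒  (0, 0, 1, 0)

pivot columns: 0, 1, 2, 3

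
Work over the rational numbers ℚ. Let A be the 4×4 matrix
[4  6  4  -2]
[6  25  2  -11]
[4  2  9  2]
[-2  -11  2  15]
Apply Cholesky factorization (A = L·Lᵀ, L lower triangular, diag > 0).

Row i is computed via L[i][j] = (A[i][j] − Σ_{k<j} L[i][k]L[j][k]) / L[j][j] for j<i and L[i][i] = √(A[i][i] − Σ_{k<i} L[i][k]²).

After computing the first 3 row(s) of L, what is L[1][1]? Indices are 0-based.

L[1][1] = 4

Step 1: L[0][0] = √(4) = 2.
  L[1][0] = (6) / L[0][0] = 3.
Step 2: L[1][1] = √(16) = 4.
  L[2][0] = (4) / L[0][0] = 2.
  L[2][1] = (-4) / L[1][1] = -1.
Step 3: L[2][2] = √(4) = 2.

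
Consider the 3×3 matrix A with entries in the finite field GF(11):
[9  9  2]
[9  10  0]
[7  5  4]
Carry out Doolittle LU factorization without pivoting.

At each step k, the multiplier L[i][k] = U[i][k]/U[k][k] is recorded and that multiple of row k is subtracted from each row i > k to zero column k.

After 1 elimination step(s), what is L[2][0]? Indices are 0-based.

L[2][0] = 2

Step 1: pivot at (0,0) is 9.
  row1 ← row1 − (1)·row0  ⇒  L[1][0]=1, U row1=(0, 1, 9)
  row2 ← row2 − (2)·row0  ⇒  L[2][0]=2, U row2=(0, 9, 0)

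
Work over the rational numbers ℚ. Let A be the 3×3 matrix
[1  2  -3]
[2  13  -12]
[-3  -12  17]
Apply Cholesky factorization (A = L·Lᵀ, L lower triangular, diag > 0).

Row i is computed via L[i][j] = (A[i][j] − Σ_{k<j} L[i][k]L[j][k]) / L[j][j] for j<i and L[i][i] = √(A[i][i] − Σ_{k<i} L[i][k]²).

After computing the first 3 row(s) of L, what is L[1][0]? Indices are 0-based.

L[1][0] = 2

Step 1: L[0][0] = √(1) = 1.
  L[1][0] = (2) / L[0][0] = 2.
Step 2: L[1][1] = √(9) = 3.
  L[2][0] = (-3) / L[0][0] = -3.
  L[2][1] = (-6) / L[1][1] = -2.
Step 3: L[2][2] = √(4) = 2.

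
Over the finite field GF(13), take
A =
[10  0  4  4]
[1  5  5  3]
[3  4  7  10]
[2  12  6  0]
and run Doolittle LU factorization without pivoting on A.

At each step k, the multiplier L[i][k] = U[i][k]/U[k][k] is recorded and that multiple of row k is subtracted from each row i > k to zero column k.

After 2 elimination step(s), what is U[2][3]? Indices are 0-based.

U[2][3] = 1

Step 1: pivot at (0,0) is 10.
  row1 ← row1 − (4)·row0  ⇒  L[1][0]=4, U row1=(0, 5, 2, 0)
  row2 ← row2 − (12)·row0  ⇒  L[2][0]=12, U row2=(0, 4, 11, 1)
  row3 ← row3 − (8)·row0  ⇒  L[3][0]=8, U row3=(0, 12, 0, 7)
Step 2: pivot at (1,1) is 5.
  row2 ← row2 − (6)·row1  ⇒  L[2][1]=6, U row2=(0, 0, 12, 1)
  row3 ← row3 − (5)·row1  ⇒  L[3][1]=5, U row3=(0, 0, 3, 7)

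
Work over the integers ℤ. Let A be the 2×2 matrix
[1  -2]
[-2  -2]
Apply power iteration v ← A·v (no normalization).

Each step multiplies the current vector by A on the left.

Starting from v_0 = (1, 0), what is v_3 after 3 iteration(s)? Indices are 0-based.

v_0 = (1, 0).
v_1 = A·v_0 = (1, -2).
v_2 = A·v_1 = (5, 2).
v_3 = A·v_2 = (1, -14).

v_3 = (1, -14)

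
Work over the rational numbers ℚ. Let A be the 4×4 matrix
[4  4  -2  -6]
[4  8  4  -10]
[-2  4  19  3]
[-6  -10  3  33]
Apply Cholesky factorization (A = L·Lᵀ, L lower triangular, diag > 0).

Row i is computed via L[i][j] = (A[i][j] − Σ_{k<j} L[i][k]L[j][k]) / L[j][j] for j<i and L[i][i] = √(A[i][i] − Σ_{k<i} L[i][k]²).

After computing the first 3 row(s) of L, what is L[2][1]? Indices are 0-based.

Step 1: L[0][0] = √(4) = 2.
  L[1][0] = (4) / L[0][0] = 2.
Step 2: L[1][1] = √(4) = 2.
  L[2][0] = (-2) / L[0][0] = -1.
  L[2][1] = (6) / L[1][1] = 3.
Step 3: L[2][2] = √(9) = 3.

L[2][1] = 3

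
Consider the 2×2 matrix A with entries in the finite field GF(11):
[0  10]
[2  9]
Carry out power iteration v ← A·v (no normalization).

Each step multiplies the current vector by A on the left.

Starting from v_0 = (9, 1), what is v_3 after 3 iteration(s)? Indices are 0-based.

v_3 = (1, 3)

v_0 = (9, 1).
v_1 = A·v_0 = (10, 5).
v_2 = A·v_1 = (6, 10).
v_3 = A·v_2 = (1, 3).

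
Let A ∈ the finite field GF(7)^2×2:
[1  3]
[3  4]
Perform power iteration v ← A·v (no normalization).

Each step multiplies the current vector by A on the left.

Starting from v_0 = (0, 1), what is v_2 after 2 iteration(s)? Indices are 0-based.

v_2 = (1, 4)

v_0 = (0, 1).
v_1 = A·v_0 = (3, 4).
v_2 = A·v_1 = (1, 4).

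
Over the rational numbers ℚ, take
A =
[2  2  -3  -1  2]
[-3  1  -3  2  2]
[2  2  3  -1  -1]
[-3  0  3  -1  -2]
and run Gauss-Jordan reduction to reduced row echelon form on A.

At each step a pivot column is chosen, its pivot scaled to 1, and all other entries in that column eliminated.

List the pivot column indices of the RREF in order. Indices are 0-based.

pivot columns: 0, 1, 2, 3

[1] R0 /= 2  ⇒  (1, 1, -3/2, -1/2, 1)
     R1 -= -3·R0  ⇒  (0, 4, -15/2, 1/2, 5)
     R2 -= 2·R0  ⇒  (0, 0, 6, 0, -3)
     R3 -= -3·R0  ⇒  (0, 3, -3/2, -5/2, 1)
[2] R1 /= 4  ⇒  (0, 1, -15/8, 1/8, 5/4)
     R0 -= 1·R1  ⇒  (1, 0, 3/8, -5/8, -1/4)
     R3 -= 3·R1  ⇒  (0, 0, 33/8, -23/8, -11/4)
[3] R2 /= 6  ⇒  (0, 0, 1, 0, -1/2)
     R0 -= 3/8·R2  ⇒  (1, 0, 0, -5/8, -1/16)
     R1 -= -15/8·R2  ⇒  (0, 1, 0, 1/8, 5/16)
     R3 -= 33/8·R2  ⇒  (0, 0, 0, -23/8, -11/16)
[4] R3 /= -23/8  ⇒  (0, 0, 0, 1, 11/46)
     R0 -= -5/8·R3  ⇒  (1, 0, 0, 0, 2/23)
     R1 -= 1/8·R3  ⇒  (0, 1, 0, 0, 13/46)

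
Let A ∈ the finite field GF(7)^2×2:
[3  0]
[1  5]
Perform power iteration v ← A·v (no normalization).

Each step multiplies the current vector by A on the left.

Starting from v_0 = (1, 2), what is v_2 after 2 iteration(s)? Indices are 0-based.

v_0 = (1, 2).
v_1 = A·v_0 = (3, 4).
v_2 = A·v_1 = (2, 2).

v_2 = (2, 2)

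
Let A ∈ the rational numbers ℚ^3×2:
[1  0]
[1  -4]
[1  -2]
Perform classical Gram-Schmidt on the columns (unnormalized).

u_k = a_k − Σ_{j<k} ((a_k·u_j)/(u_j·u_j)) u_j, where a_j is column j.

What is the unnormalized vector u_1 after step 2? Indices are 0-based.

Step 1: u_0 = a_0 = (1, 1, 1).
Step 2: u_1 = a_1 − (-2)·u_0 = (2, -2, 0).

u_1 = (2, -2, 0)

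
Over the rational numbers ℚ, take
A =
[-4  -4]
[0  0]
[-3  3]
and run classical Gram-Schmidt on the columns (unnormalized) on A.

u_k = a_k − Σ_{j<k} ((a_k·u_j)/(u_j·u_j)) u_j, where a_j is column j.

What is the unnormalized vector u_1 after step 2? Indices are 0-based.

Step 1: u_0 = a_0 = (-4, 0, -3).
Step 2: u_1 = a_1 − (7/25)·u_0 = (-72/25, 0, 96/25).

u_1 = (-72/25, 0, 96/25)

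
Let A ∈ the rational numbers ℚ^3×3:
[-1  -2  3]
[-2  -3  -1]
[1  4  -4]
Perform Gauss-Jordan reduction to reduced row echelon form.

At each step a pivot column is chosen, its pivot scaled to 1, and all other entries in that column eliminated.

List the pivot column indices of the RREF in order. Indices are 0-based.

pivot columns: 0, 1, 2

step 1: normalize row 0 (÷-1) = (1, 2, -3)
  row 1: subtract -2×row0 = (0, 1, -7)
  row 2: subtract 1×row0 = (0, 2, -1)
step 2: normalize row 1 (÷1) = (0, 1, -7)
  row 0: subtract 2×row1 = (1, 0, 11)
  row 2: subtract 2×row1 = (0, 0, 13)
step 3: normalize row 2 (÷13) = (0, 0, 1)
  row 0: subtract 11×row2 = (1, 0, 0)
  row 1: subtract -7×row2 = (0, 1, 0)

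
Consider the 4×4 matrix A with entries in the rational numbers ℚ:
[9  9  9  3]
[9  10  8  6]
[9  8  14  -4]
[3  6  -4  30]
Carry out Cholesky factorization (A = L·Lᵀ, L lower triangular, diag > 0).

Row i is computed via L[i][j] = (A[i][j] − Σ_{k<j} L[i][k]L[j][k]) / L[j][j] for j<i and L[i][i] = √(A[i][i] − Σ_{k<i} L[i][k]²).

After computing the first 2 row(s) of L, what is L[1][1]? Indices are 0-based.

L[1][1] = 1

Step 1: L[0][0] = √(9) = 3.
  L[1][0] = (9) / L[0][0] = 3.
Step 2: L[1][1] = √(1) = 1.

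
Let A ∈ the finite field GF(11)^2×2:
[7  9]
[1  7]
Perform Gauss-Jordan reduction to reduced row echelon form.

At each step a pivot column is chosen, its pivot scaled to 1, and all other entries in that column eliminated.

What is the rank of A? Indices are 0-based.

rank = 2

step 1: normalize row 0 (÷7) = (1, 6)
  row 1: subtract 1×row0 = (0, 1)
step 2: normalize row 1 (÷1) = (0, 1)
  row 0: subtract 6×row1 = (1, 0)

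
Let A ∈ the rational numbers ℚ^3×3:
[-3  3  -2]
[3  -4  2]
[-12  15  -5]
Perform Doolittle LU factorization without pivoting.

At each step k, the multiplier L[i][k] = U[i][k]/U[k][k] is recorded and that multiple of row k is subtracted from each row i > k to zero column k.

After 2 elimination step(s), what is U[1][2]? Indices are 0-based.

U[1][2] = 0

Step 1: pivot at (0,0) is -3.
  row1 ← row1 − (-1)·row0  ⇒  L[1][0]=-1, U row1=(0, -1, 0)
  row2 ← row2 − (4)·row0  ⇒  L[2][0]=4, U row2=(0, 3, 3)
Step 2: pivot at (1,1) is -1.
  row2 ← row2 − (-3)·row1  ⇒  L[2][1]=-3, U row2=(0, 0, 3)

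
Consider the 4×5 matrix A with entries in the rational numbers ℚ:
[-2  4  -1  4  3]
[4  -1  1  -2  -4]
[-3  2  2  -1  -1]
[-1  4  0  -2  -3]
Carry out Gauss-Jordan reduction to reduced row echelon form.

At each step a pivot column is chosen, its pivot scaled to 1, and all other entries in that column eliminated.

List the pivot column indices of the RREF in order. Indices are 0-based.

pivot columns: 0, 1, 2, 3

pivot(0,0)=-2: scale R0 → (1, -2, 1/2, -2, -3/2)
  clear (1,0): R1 −= (4)R0 → (0, 7, -1, 6, 2)
  clear (2,0): R2 −= (-3)R0 → (0, -4, 7/2, -7, -11/2)
  clear (3,0): R3 −= (-1)R0 → (0, 2, 1/2, -4, -9/2)
pivot(1,1)=7: scale R1 → (0, 1, -1/7, 6/7, 2/7)
  clear (0,1): R0 −= (-2)R1 → (1, 0, 3/14, -2/7, -13/14)
  clear (2,1): R2 −= (-4)R1 → (0, 0, 41/14, -25/7, -61/14)
  clear (3,1): R3 −= (2)R1 → (0, 0, 11/14, -40/7, -71/14)
pivot(2,2)=41/14: scale R2 → (0, 0, 1, -50/41, -61/41)
  clear (0,2): R0 −= (3/14)R2 → (1, 0, 0, -1/41, -25/41)
  clear (1,2): R1 −= (-1/7)R2 → (0, 1, 0, 28/41, 3/41)
  clear (3,2): R3 −= (11/14)R2 → (0, 0, 0, -195/41, -160/41)
pivot(3,3)=-195/41: scale R3 → (0, 0, 0, 1, 32/39)
  clear (0,3): R0 −= (-1/41)R3 → (1, 0, 0, 0, -23/39)
  clear (1,3): R1 −= (28/41)R3 → (0, 1, 0, 0, -19/39)
  clear (2,3): R2 −= (-50/41)R3 → (0, 0, 1, 0, -19/39)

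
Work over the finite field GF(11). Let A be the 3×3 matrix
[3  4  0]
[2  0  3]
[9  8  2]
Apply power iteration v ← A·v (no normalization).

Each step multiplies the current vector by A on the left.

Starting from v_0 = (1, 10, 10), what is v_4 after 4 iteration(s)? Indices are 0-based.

v_4 = (0, 1, 2)

v_0 = (1, 10, 10).
v_1 = A·v_0 = (10, 10, 10).
v_2 = A·v_1 = (4, 6, 3).
v_3 = A·v_2 = (3, 6, 2).
v_4 = A·v_3 = (0, 1, 2).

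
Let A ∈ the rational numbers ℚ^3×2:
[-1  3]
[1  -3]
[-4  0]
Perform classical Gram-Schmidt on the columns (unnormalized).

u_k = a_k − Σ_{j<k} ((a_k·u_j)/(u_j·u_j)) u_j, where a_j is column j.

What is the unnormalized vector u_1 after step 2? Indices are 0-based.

u_1 = (8/3, -8/3, -4/3)

Step 1: u_0 = a_0 = (-1, 1, -4).
Step 2: u_1 = a_1 − (-1/3)·u_0 = (8/3, -8/3, -4/3).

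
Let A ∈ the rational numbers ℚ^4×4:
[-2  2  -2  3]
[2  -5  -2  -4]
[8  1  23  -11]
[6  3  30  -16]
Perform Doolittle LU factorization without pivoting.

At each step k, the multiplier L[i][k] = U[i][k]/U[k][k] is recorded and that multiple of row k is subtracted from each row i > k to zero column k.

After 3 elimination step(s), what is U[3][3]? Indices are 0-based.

U[3][3] = -2

Step 1: pivot at (0,0) is -2.
  row1 ← row1 − (-1)·row0  ⇒  L[1][0]=-1, U row1=(0, -3, -4, -1)
  row2 ← row2 − (-4)·row0  ⇒  L[2][0]=-4, U row2=(0, 9, 15, 1)
  row3 ← row3 − (-3)·row0  ⇒  L[3][0]=-3, U row3=(0, 9, 24, -7)
Step 2: pivot at (1,1) is -3.
  row2 ← row2 − (-3)·row1  ⇒  L[2][1]=-3, U row2=(0, 0, 3, -2)
  row3 ← row3 − (-3)·row1  ⇒  L[3][1]=-3, U row3=(0, 0, 12, -10)
Step 3: pivot at (2,2) is 3.
  row3 ← row3 − (4)·row2  ⇒  L[3][2]=4, U row3=(0, 0, 0, -2)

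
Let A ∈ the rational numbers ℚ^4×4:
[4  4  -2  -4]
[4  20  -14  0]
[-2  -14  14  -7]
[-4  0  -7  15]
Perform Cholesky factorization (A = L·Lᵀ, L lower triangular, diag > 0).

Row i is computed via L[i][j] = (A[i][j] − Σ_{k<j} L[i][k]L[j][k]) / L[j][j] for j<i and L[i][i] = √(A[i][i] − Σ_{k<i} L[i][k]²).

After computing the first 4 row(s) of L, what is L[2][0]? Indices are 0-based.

Step 1: L[0][0] = √(4) = 2.
  L[1][0] = (4) / L[0][0] = 2.
Step 2: L[1][1] = √(16) = 4.
  L[2][0] = (-2) / L[0][0] = -1.
  L[2][1] = (-12) / L[1][1] = -3.
Step 3: L[2][2] = √(4) = 2.
  L[3][0] = (-4) / L[0][0] = -2.
  L[3][1] = (4) / L[1][1] = 1.
  L[3][2] = (-6) / L[2][2] = -3.
Step 4: L[3][3] = √(1) = 1.

L[2][0] = -1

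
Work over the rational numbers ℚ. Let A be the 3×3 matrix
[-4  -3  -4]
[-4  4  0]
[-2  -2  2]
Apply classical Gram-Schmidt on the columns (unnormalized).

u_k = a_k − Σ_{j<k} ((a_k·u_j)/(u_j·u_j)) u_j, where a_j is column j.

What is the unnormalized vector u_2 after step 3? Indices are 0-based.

Step 1: u_0 = a_0 = (-4, -4, -2).
Step 2: u_1 = a_1 − (0)·u_0 = (-3, 4, -2).
Step 3: u_2 = a_2 − (1/3)·u_0 − (8/29)·u_1 = (-160/87, 20/87, 280/87).

u_2 = (-160/87, 20/87, 280/87)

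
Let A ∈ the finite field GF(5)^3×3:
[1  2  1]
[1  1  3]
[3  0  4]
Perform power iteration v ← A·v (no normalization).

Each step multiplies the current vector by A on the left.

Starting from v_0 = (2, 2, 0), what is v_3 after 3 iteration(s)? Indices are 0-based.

v_3 = (3, 4, 3)

v_0 = (2, 2, 0).
v_1 = A·v_0 = (1, 4, 1).
v_2 = A·v_1 = (0, 3, 2).
v_3 = A·v_2 = (3, 4, 3).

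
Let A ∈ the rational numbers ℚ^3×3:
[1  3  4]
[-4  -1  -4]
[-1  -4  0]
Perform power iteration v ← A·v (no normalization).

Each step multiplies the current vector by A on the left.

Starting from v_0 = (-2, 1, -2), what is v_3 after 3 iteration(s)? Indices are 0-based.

v_3 = (-119, 71, -114)

v_0 = (-2, 1, -2).
v_1 = A·v_0 = (-7, 15, -2).
v_2 = A·v_1 = (30, 21, -53).
v_3 = A·v_2 = (-119, 71, -114).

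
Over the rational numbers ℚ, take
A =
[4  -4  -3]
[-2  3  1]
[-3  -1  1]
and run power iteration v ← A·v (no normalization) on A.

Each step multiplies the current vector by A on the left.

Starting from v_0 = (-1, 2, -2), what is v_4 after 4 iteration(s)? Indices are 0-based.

v_0 = (-1, 2, -2).
v_1 = A·v_0 = (-6, 6, -1).
v_2 = A·v_1 = (-45, 29, 11).
v_3 = A·v_2 = (-329, 188, 117).
v_4 = A·v_3 = (-2419, 1339, 916).

v_4 = (-2419, 1339, 916)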